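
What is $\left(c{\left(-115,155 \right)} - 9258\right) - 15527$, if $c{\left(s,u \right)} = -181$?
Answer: $-24966$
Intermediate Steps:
$\left(c{\left(-115,155 \right)} - 9258\right) - 15527 = \left(-181 - 9258\right) - 15527 = -9439 - 15527 = -24966$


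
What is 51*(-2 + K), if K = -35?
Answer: -1887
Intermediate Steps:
51*(-2 + K) = 51*(-2 - 35) = 51*(-37) = -1887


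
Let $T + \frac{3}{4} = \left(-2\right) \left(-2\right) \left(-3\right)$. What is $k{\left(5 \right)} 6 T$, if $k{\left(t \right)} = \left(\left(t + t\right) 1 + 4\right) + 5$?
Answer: $- \frac{2907}{2} \approx -1453.5$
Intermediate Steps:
$T = - \frac{51}{4}$ ($T = - \frac{3}{4} + \left(-2\right) \left(-2\right) \left(-3\right) = - \frac{3}{4} + 4 \left(-3\right) = - \frac{3}{4} - 12 = - \frac{51}{4} \approx -12.75$)
$k{\left(t \right)} = 9 + 2 t$ ($k{\left(t \right)} = \left(2 t 1 + 4\right) + 5 = \left(2 t + 4\right) + 5 = \left(4 + 2 t\right) + 5 = 9 + 2 t$)
$k{\left(5 \right)} 6 T = \left(9 + 2 \cdot 5\right) 6 \left(- \frac{51}{4}\right) = \left(9 + 10\right) 6 \left(- \frac{51}{4}\right) = 19 \cdot 6 \left(- \frac{51}{4}\right) = 114 \left(- \frac{51}{4}\right) = - \frac{2907}{2}$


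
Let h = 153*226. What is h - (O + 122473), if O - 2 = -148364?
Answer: 60467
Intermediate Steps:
O = -148362 (O = 2 - 148364 = -148362)
h = 34578
h - (O + 122473) = 34578 - (-148362 + 122473) = 34578 - 1*(-25889) = 34578 + 25889 = 60467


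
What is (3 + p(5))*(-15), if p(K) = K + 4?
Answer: -180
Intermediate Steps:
p(K) = 4 + K
(3 + p(5))*(-15) = (3 + (4 + 5))*(-15) = (3 + 9)*(-15) = 12*(-15) = -180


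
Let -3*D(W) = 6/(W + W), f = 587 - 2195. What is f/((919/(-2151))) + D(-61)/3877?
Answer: 817997716495/217340743 ≈ 3763.7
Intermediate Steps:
f = -1608
D(W) = -1/W (D(W) = -2/(W + W) = -2/(2*W) = -2*1/(2*W) = -1/W)
f/((919/(-2151))) + D(-61)/3877 = -1608/(919/(-2151)) - 1/(-61)/3877 = -1608/(919*(-1/2151)) - 1*(-1/61)*(1/3877) = -1608/(-919/2151) + (1/61)*(1/3877) = -1608*(-2151/919) + 1/236497 = 3458808/919 + 1/236497 = 817997716495/217340743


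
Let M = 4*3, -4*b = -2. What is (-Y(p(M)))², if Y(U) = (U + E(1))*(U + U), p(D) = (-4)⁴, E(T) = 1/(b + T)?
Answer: 155425177600/9 ≈ 1.7269e+10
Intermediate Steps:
b = ½ (b = -¼*(-2) = ½ ≈ 0.50000)
E(T) = 1/(½ + T)
M = 12
p(D) = 256
Y(U) = 2*U*(⅔ + U) (Y(U) = (U + 2/(1 + 2*1))*(U + U) = (U + 2/(1 + 2))*(2*U) = (U + 2/3)*(2*U) = (U + 2*(⅓))*(2*U) = (U + ⅔)*(2*U) = (⅔ + U)*(2*U) = 2*U*(⅔ + U))
(-Y(p(M)))² = (-2*256*(2 + 3*256)/3)² = (-2*256*(2 + 768)/3)² = (-2*256*770/3)² = (-1*394240/3)² = (-394240/3)² = 155425177600/9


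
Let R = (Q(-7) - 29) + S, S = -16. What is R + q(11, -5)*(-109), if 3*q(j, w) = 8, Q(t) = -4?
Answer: -1019/3 ≈ -339.67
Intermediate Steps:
q(j, w) = 8/3 (q(j, w) = (⅓)*8 = 8/3)
R = -49 (R = (-4 - 29) - 16 = -33 - 16 = -49)
R + q(11, -5)*(-109) = -49 + (8/3)*(-109) = -49 - 872/3 = -1019/3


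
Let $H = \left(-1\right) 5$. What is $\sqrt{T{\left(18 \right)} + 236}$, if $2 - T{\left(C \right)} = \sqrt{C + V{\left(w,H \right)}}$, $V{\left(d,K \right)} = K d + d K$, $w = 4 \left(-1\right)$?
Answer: $\sqrt{238 - \sqrt{58}} \approx 15.178$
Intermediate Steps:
$H = -5$
$w = -4$
$V{\left(d,K \right)} = 2 K d$ ($V{\left(d,K \right)} = K d + K d = 2 K d$)
$T{\left(C \right)} = 2 - \sqrt{40 + C}$ ($T{\left(C \right)} = 2 - \sqrt{C + 2 \left(-5\right) \left(-4\right)} = 2 - \sqrt{C + 40} = 2 - \sqrt{40 + C}$)
$\sqrt{T{\left(18 \right)} + 236} = \sqrt{\left(2 - \sqrt{40 + 18}\right) + 236} = \sqrt{\left(2 - \sqrt{58}\right) + 236} = \sqrt{238 - \sqrt{58}}$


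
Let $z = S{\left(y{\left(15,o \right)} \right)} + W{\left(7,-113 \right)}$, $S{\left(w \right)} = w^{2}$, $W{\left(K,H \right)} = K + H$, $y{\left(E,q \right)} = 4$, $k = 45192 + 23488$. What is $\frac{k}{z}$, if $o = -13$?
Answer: $- \frac{6868}{9} \approx -763.11$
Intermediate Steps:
$k = 68680$
$W{\left(K,H \right)} = H + K$
$z = -90$ ($z = 4^{2} + \left(-113 + 7\right) = 16 - 106 = -90$)
$\frac{k}{z} = \frac{68680}{-90} = 68680 \left(- \frac{1}{90}\right) = - \frac{6868}{9}$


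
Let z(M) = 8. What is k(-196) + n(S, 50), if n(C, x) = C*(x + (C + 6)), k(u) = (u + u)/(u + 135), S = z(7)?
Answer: 31624/61 ≈ 518.43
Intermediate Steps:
S = 8
k(u) = 2*u/(135 + u) (k(u) = (2*u)/(135 + u) = 2*u/(135 + u))
n(C, x) = C*(6 + C + x) (n(C, x) = C*(x + (6 + C)) = C*(6 + C + x))
k(-196) + n(S, 50) = 2*(-196)/(135 - 196) + 8*(6 + 8 + 50) = 2*(-196)/(-61) + 8*64 = 2*(-196)*(-1/61) + 512 = 392/61 + 512 = 31624/61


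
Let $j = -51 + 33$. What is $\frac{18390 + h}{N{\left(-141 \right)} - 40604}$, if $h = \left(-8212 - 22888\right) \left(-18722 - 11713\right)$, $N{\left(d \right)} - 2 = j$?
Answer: $- \frac{31551563}{1354} \approx -23302.0$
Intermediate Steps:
$j = -18$
$N{\left(d \right)} = -16$ ($N{\left(d \right)} = 2 - 18 = -16$)
$h = 946528500$ ($h = \left(-31100\right) \left(-30435\right) = 946528500$)
$\frac{18390 + h}{N{\left(-141 \right)} - 40604} = \frac{18390 + 946528500}{-16 - 40604} = \frac{946546890}{-40620} = 946546890 \left(- \frac{1}{40620}\right) = - \frac{31551563}{1354}$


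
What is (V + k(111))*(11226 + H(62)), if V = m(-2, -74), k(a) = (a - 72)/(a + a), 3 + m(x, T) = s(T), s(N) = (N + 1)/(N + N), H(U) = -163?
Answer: -103155/4 ≈ -25789.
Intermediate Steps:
s(N) = (1 + N)/(2*N) (s(N) = (1 + N)/((2*N)) = (1 + N)*(1/(2*N)) = (1 + N)/(2*N))
m(x, T) = -3 + (1 + T)/(2*T)
k(a) = (-72 + a)/(2*a) (k(a) = (-72 + a)/((2*a)) = (-72 + a)*(1/(2*a)) = (-72 + a)/(2*a))
V = -371/148 (V = (1/2)*(1 - 5*(-74))/(-74) = (1/2)*(-1/74)*(1 + 370) = (1/2)*(-1/74)*371 = -371/148 ≈ -2.5068)
(V + k(111))*(11226 + H(62)) = (-371/148 + (1/2)*(-72 + 111)/111)*(11226 - 163) = (-371/148 + (1/2)*(1/111)*39)*11063 = (-371/148 + 13/74)*11063 = -345/148*11063 = -103155/4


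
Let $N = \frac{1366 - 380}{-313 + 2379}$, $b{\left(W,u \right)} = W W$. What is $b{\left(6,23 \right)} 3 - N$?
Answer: $\frac{111071}{1033} \approx 107.52$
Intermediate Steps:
$b{\left(W,u \right)} = W^{2}$
$N = \frac{493}{1033}$ ($N = \frac{986}{2066} = 986 \cdot \frac{1}{2066} = \frac{493}{1033} \approx 0.47725$)
$b{\left(6,23 \right)} 3 - N = 6^{2} \cdot 3 - \frac{493}{1033} = 36 \cdot 3 - \frac{493}{1033} = 108 - \frac{493}{1033} = \frac{111071}{1033}$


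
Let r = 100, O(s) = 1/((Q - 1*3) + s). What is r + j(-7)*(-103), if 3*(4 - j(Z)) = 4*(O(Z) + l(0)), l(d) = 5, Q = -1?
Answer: 3984/11 ≈ 362.18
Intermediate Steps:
O(s) = 1/(-4 + s) (O(s) = 1/((-1 - 1*3) + s) = 1/((-1 - 3) + s) = 1/(-4 + s))
j(Z) = -8/3 - 4/(3*(-4 + Z)) (j(Z) = 4 - 4*(1/(-4 + Z) + 5)/3 = 4 - 4*(5 + 1/(-4 + Z))/3 = 4 - (20 + 4/(-4 + Z))/3 = 4 + (-20/3 - 4/(3*(-4 + Z))) = -8/3 - 4/(3*(-4 + Z)))
r + j(-7)*(-103) = 100 + (4*(7 - 2*(-7))/(3*(-4 - 7)))*(-103) = 100 + ((4/3)*(7 + 14)/(-11))*(-103) = 100 + ((4/3)*(-1/11)*21)*(-103) = 100 - 28/11*(-103) = 100 + 2884/11 = 3984/11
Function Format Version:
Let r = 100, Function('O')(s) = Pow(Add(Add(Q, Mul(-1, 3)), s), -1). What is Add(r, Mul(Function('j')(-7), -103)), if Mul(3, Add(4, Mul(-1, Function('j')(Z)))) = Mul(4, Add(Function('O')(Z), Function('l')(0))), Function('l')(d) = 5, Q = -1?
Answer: Rational(3984, 11) ≈ 362.18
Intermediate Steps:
Function('O')(s) = Pow(Add(-4, s), -1) (Function('O')(s) = Pow(Add(Add(-1, Mul(-1, 3)), s), -1) = Pow(Add(Add(-1, -3), s), -1) = Pow(Add(-4, s), -1))
Function('j')(Z) = Add(Rational(-8, 3), Mul(Rational(-4, 3), Pow(Add(-4, Z), -1))) (Function('j')(Z) = Add(4, Mul(Rational(-1, 3), Mul(4, Add(Pow(Add(-4, Z), -1), 5)))) = Add(4, Mul(Rational(-1, 3), Mul(4, Add(5, Pow(Add(-4, Z), -1))))) = Add(4, Mul(Rational(-1, 3), Add(20, Mul(4, Pow(Add(-4, Z), -1))))) = Add(4, Add(Rational(-20, 3), Mul(Rational(-4, 3), Pow(Add(-4, Z), -1)))) = Add(Rational(-8, 3), Mul(Rational(-4, 3), Pow(Add(-4, Z), -1))))
Add(r, Mul(Function('j')(-7), -103)) = Add(100, Mul(Mul(Rational(4, 3), Pow(Add(-4, -7), -1), Add(7, Mul(-2, -7))), -103)) = Add(100, Mul(Mul(Rational(4, 3), Pow(-11, -1), Add(7, 14)), -103)) = Add(100, Mul(Mul(Rational(4, 3), Rational(-1, 11), 21), -103)) = Add(100, Mul(Rational(-28, 11), -103)) = Add(100, Rational(2884, 11)) = Rational(3984, 11)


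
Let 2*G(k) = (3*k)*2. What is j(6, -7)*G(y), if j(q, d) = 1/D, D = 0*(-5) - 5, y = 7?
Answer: -21/5 ≈ -4.2000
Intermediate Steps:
D = -5 (D = 0 - 5 = -5)
j(q, d) = -1/5 (j(q, d) = 1/(-5) = -1/5)
G(k) = 3*k (G(k) = ((3*k)*2)/2 = (6*k)/2 = 3*k)
j(6, -7)*G(y) = -3*7/5 = -1/5*21 = -21/5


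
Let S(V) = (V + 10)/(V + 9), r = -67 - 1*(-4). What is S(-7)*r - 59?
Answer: -307/2 ≈ -153.50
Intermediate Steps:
r = -63 (r = -67 + 4 = -63)
S(V) = (10 + V)/(9 + V)
S(-7)*r - 59 = ((10 - 7)/(9 - 7))*(-63) - 59 = (3/2)*(-63) - 59 = -189/2 - 59 = -307/2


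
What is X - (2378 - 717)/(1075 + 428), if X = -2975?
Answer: -4473086/1503 ≈ -2976.1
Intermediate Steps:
X - (2378 - 717)/(1075 + 428) = -2975 - (2378 - 717)/(1075 + 428) = -2975 - 1661/1503 = -4473086/1503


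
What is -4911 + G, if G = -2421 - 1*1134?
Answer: -8466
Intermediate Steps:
G = -3555 (G = -2421 - 1134 = -3555)
-4911 + G = -4911 - 3555 = -8466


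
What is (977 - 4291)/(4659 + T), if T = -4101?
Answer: -1657/279 ≈ -5.9391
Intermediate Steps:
(977 - 4291)/(4659 + T) = (977 - 4291)/(4659 - 4101) = -3314/558 = -3314*1/558 = -1657/279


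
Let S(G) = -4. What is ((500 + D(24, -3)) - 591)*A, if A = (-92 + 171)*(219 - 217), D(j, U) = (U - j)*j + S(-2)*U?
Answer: -114866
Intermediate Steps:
D(j, U) = -4*U + j*(U - j) (D(j, U) = (U - j)*j - 4*U = j*(U - j) - 4*U = -4*U + j*(U - j))
A = 158 (A = 79*2 = 158)
((500 + D(24, -3)) - 591)*A = ((500 + (-1*24² - 4*(-3) - 3*24)) - 591)*158 = ((500 + (-1*576 + 12 - 72)) - 591)*158 = ((500 + (-576 + 12 - 72)) - 591)*158 = ((500 - 636) - 591)*158 = (-136 - 591)*158 = -727*158 = -114866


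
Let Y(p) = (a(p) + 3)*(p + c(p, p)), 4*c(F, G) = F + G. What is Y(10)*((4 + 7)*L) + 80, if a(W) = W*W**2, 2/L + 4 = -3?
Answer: -330430/7 ≈ -47204.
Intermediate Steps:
L = -2/7 (L = 2/(-4 - 3) = 2/(-7) = 2*(-1/7) = -2/7 ≈ -0.28571)
a(W) = W**3
c(F, G) = F/4 + G/4 (c(F, G) = (F + G)/4 = F/4 + G/4)
Y(p) = 3*p*(3 + p**3)/2 (Y(p) = (p**3 + 3)*(p + (p/4 + p/4)) = (3 + p**3)*(p + p/2) = (3 + p**3)*(3*p/2) = 3*p*(3 + p**3)/2)
Y(10)*((4 + 7)*L) + 80 = ((3/2)*10*(3 + 10**3))*((4 + 7)*(-2/7)) + 80 = ((3/2)*10*(3 + 1000))*(11*(-2/7)) + 80 = ((3/2)*10*1003)*(-22/7) + 80 = 15045*(-22/7) + 80 = -330990/7 + 80 = -330430/7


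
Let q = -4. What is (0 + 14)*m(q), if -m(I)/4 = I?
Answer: 224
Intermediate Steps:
m(I) = -4*I
(0 + 14)*m(q) = (0 + 14)*(-4*(-4)) = 14*16 = 224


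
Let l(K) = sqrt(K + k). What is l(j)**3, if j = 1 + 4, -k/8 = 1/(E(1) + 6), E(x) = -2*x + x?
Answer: 17*sqrt(85)/25 ≈ 6.2693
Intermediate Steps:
E(x) = -x
k = -8/5 (k = -8/(-1*1 + 6) = -8/(-1 + 6) = -8/5 ≈ -1.6000)
j = 5
l(K) = sqrt(-8/5 + K) (l(K) = sqrt(K - 8/5) = sqrt(-8/5 + K))
l(j)**3 = (sqrt(-40 + 25*5)/5)**3 = (sqrt(-40 + 125)/5)**3 = (sqrt(85)/5)**3 = 17*sqrt(85)/25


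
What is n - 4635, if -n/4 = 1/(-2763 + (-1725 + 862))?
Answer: -8403253/1813 ≈ -4635.0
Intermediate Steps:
n = 2/1813 (n = -4/(-2763 + (-1725 + 862)) = -4/(-2763 - 863) = -4/(-3626) = -4*(-1/3626) = 2/1813 ≈ 0.0011031)
n - 4635 = 2/1813 - 4635 = -8403253/1813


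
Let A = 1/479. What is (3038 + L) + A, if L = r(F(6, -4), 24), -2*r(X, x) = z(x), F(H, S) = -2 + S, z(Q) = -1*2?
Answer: 1455682/479 ≈ 3039.0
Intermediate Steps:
z(Q) = -2
A = 1/479 ≈ 0.0020877
r(X, x) = 1 (r(X, x) = -½*(-2) = 1)
L = 1
(3038 + L) + A = (3038 + 1) + 1/479 = 3039 + 1/479 = 1455682/479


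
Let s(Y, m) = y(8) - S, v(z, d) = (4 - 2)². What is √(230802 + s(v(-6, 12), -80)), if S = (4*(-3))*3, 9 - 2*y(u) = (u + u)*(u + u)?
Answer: √922858/2 ≈ 480.33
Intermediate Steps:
y(u) = 9/2 - 2*u² (y(u) = 9/2 - (u + u)*(u + u)/2 = 9/2 - 2*u*2*u/2 = 9/2 - 2*u²)
S = -36 (S = -12*3 = -36)
v(z, d) = 4 (v(z, d) = 2² = 4)
s(Y, m) = -175/2 (s(Y, m) = (9/2 - 2*8²) - 1*(-36) = (9/2 - 2*64) + 36 = (9/2 - 128) + 36 = -247/2 + 36 = -175/2)
√(230802 + s(v(-6, 12), -80)) = √(230802 - 175/2) = √(461429/2) = √922858/2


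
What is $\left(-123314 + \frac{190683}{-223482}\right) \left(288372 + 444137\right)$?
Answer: $- \frac{6728986391852593}{74494} \approx -9.0329 \cdot 10^{10}$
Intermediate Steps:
$\left(-123314 + \frac{190683}{-223482}\right) \left(288372 + 444137\right) = \left(-123314 + 190683 \left(- \frac{1}{223482}\right)\right) 732509 = \left(-123314 - \frac{63561}{74494}\right) 732509 = \left(- \frac{9186216677}{74494}\right) 732509 = - \frac{6728986391852593}{74494}$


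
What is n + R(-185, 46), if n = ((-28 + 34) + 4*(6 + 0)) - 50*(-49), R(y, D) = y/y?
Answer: 2481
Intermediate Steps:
R(y, D) = 1
n = 2480 (n = (6 + 4*6) + 2450 = (6 + 24) + 2450 = 30 + 2450 = 2480)
n + R(-185, 46) = 2480 + 1 = 2481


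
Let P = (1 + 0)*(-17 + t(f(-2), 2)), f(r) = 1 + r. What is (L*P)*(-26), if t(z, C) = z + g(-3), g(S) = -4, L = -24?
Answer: -13728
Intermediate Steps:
t(z, C) = -4 + z (t(z, C) = z - 4 = -4 + z)
P = -22 (P = (1 + 0)*(-17 + (-4 + (1 - 2))) = 1*(-17 + (-4 - 1)) = 1*(-17 - 5) = 1*(-22) = -22)
(L*P)*(-26) = -24*(-22)*(-26) = 528*(-26) = -13728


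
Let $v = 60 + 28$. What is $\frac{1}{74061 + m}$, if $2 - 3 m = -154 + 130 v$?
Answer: $\frac{3}{210899} \approx 1.4225 \cdot 10^{-5}$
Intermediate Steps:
$v = 88$
$m = - \frac{11284}{3}$ ($m = \frac{2}{3} - \frac{-154 + 130 \cdot 88}{3} = \frac{2}{3} - \frac{-154 + 11440}{3} = \frac{2}{3} - 3762 = - \frac{11284}{3} \approx -3761.3$)
$\frac{1}{74061 + m} = \frac{1}{74061 - \frac{11284}{3}} = \frac{1}{\frac{210899}{3}} = \frac{3}{210899}$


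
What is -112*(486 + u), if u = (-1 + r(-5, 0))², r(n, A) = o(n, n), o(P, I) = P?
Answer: -58464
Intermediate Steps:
r(n, A) = n
u = 36 (u = (-1 - 5)² = (-6)² = 36)
-112*(486 + u) = -112*(486 + 36) = -112*522 = -58464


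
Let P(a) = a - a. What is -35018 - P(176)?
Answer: -35018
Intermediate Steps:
P(a) = 0
-35018 - P(176) = -35018 - 1*0 = -35018 + 0 = -35018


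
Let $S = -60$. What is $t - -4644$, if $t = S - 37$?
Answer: $4547$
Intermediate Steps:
$t = -97$ ($t = -60 - 37 = -97$)
$t - -4644 = -97 - -4644 = -97 + 4644 = 4547$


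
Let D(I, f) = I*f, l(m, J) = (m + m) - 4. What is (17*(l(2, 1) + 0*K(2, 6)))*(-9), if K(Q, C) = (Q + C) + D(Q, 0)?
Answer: 0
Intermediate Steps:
l(m, J) = -4 + 2*m (l(m, J) = 2*m - 4 = -4 + 2*m)
K(Q, C) = C + Q (K(Q, C) = (Q + C) + Q*0 = (C + Q) + 0 = C + Q)
(17*(l(2, 1) + 0*K(2, 6)))*(-9) = (17*((-4 + 2*2) + 0*(6 + 2)))*(-9) = (17*((-4 + 4) + 0*8))*(-9) = (17*(0 + 0))*(-9) = (17*0)*(-9) = 0*(-9) = 0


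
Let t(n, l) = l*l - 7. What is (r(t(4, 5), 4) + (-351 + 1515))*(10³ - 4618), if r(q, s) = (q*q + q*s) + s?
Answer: -5658552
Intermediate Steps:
t(n, l) = -7 + l² (t(n, l) = l² - 7 = -7 + l²)
r(q, s) = s + q² + q*s (r(q, s) = (q² + q*s) + s = s + q² + q*s)
(r(t(4, 5), 4) + (-351 + 1515))*(10³ - 4618) = ((4 + (-7 + 5²)² + (-7 + 5²)*4) + (-351 + 1515))*(10³ - 4618) = ((4 + (-7 + 25)² + (-7 + 25)*4) + 1164)*(1000 - 4618) = ((4 + 18² + 18*4) + 1164)*(-3618) = ((4 + 324 + 72) + 1164)*(-3618) = (400 + 1164)*(-3618) = 1564*(-3618) = -5658552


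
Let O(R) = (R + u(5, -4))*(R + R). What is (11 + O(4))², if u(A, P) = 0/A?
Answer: 1849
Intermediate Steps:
u(A, P) = 0
O(R) = 2*R² (O(R) = (R + 0)*(R + R) = R*(2*R) = 2*R²)
(11 + O(4))² = (11 + 2*4²)² = (11 + 2*16)² = (11 + 32)² = 43² = 1849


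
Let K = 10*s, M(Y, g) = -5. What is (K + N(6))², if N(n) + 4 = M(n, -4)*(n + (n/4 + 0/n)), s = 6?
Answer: 1369/4 ≈ 342.25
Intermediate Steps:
N(n) = -4 - 25*n/4 (N(n) = -4 - 5*(n + (n/4 + 0/n)) = -4 - 5*(n + (n*(¼) + 0)) = -4 - 5*(n + (n/4 + 0)) = -4 - 5*(n + n/4) = -4 - 25*n/4)
K = 60 (K = 10*6 = 60)
(K + N(6))² = (60 + (-4 - 25/4*6))² = (60 + (-4 - 75/2))² = (60 - 83/2)² = (37/2)² = 1369/4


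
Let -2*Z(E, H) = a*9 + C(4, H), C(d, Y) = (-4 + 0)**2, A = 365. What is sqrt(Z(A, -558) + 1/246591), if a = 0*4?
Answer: I*sqrt(54050747073)/82197 ≈ 2.8284*I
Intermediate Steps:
C(d, Y) = 16 (C(d, Y) = (-4)**2 = 16)
a = 0
Z(E, H) = -8 (Z(E, H) = -(0*9 + 16)/2 = -(0 + 16)/2 = -1/2*16 = -8)
sqrt(Z(A, -558) + 1/246591) = sqrt(-8 + 1/246591) = sqrt(-1972727/246591) = I*sqrt(54050747073)/82197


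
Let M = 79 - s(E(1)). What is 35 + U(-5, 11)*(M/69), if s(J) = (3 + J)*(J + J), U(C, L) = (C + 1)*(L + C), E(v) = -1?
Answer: 141/23 ≈ 6.1304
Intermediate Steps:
U(C, L) = (1 + C)*(C + L)
s(J) = 2*J*(3 + J) (s(J) = (3 + J)*(2*J) = 2*J*(3 + J))
M = 83 (M = 79 - 2*(-1)*(3 - 1) = 79 - 2*(-1)*2 = 79 - 1*(-4) = 79 + 4 = 83)
35 + U(-5, 11)*(M/69) = 35 + (-5 + 11 + (-5)**2 - 5*11)*(83/69) = 35 + (-5 + 11 + 25 - 55)*(83*(1/69)) = 35 - 24*83/69 = 35 - 664/23 = 141/23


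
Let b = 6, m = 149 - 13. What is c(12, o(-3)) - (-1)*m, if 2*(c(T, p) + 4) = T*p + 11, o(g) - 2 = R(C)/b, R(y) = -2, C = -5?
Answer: 295/2 ≈ 147.50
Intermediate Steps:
m = 136
o(g) = 5/3 (o(g) = 2 - 2/6 = 2 - 2*1/6 = 2 - 1/3 = 5/3)
c(T, p) = 3/2 + T*p/2 (c(T, p) = -4 + (T*p + 11)/2 = -4 + (11 + T*p)/2 = -4 + (11/2 + T*p/2) = 3/2 + T*p/2)
c(12, o(-3)) - (-1)*m = (3/2 + (1/2)*12*(5/3)) - (-1)*136 = (3/2 + 10) - 1*(-136) = 23/2 + 136 = 295/2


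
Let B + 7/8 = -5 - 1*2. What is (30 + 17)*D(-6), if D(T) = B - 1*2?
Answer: -3713/8 ≈ -464.13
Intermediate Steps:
B = -63/8 (B = -7/8 + (-5 - 1*2) = -7/8 + (-5 - 2) = -7/8 - 7 = -63/8 ≈ -7.8750)
D(T) = -79/8 (D(T) = -63/8 - 1*2 = -63/8 - 2 = -79/8)
(30 + 17)*D(-6) = (30 + 17)*(-79/8) = 47*(-79/8) = -3713/8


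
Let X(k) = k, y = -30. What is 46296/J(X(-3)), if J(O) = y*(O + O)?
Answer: 1286/5 ≈ 257.20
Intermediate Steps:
J(O) = -60*O (J(O) = -30*(O + O) = -60*O)
46296/J(X(-3)) = 46296/((-60*(-3))) = 46296/180 = 46296*(1/180) = 1286/5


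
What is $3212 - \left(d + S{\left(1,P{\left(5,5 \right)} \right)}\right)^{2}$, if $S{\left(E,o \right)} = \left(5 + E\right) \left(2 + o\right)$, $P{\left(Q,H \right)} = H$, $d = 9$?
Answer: $611$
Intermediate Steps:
$S{\left(E,o \right)} = \left(2 + o\right) \left(5 + E\right)$
$3212 - \left(d + S{\left(1,P{\left(5,5 \right)} \right)}\right)^{2} = 3212 - \left(9 + \left(10 + 2 \cdot 1 + 5 \cdot 5 + 1 \cdot 5\right)\right)^{2} = 3212 - \left(9 + \left(10 + 2 + 25 + 5\right)\right)^{2} = 3212 - \left(9 + 42\right)^{2} = 3212 - 51^{2} = 3212 - 2601 = 611$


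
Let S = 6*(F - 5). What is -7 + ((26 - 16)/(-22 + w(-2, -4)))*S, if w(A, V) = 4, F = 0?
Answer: 29/3 ≈ 9.6667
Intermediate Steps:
S = -30 (S = 6*(0 - 5) = 6*(-5) = -30)
-7 + ((26 - 16)/(-22 + w(-2, -4)))*S = -7 + ((26 - 16)/(-22 + 4))*(-30) = -7 + (10/(-18))*(-30) = -7 + (10*(-1/18))*(-30) = -7 - 5/9*(-30) = -7 + 50/3 = 29/3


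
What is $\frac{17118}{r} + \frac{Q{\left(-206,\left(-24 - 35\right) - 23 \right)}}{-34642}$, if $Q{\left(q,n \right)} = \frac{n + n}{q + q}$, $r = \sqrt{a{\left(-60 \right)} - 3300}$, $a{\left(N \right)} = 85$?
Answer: $- \frac{41}{3568126} - \frac{17118 i \sqrt{3215}}{3215} \approx -1.1491 \cdot 10^{-5} - 301.9 i$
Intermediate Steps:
$r = i \sqrt{3215}$ ($r = \sqrt{85 - 3300} = \sqrt{-3215} = i \sqrt{3215} \approx 56.701 i$)
$Q{\left(q,n \right)} = \frac{n}{q}$ ($Q{\left(q,n \right)} = \frac{2 n}{2 q} = 2 n \frac{1}{2 q} = \frac{n}{q}$)
$\frac{17118}{r} + \frac{Q{\left(-206,\left(-24 - 35\right) - 23 \right)}}{-34642} = \frac{17118}{i \sqrt{3215}} + \frac{\left(\left(-24 - 35\right) - 23\right) \frac{1}{-206}}{-34642} = 17118 \left(- \frac{i \sqrt{3215}}{3215}\right) + \left(-59 - 23\right) \left(- \frac{1}{206}\right) \left(- \frac{1}{34642}\right) = - \frac{17118 i \sqrt{3215}}{3215} + \left(-82\right) \left(- \frac{1}{206}\right) \left(- \frac{1}{34642}\right) = - \frac{17118 i \sqrt{3215}}{3215} + \frac{41}{103} \left(- \frac{1}{34642}\right) = - \frac{17118 i \sqrt{3215}}{3215} - \frac{41}{3568126} = - \frac{41}{3568126} - \frac{17118 i \sqrt{3215}}{3215}$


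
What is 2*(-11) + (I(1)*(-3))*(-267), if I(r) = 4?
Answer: 3182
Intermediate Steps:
2*(-11) + (I(1)*(-3))*(-267) = 2*(-11) + (4*(-3))*(-267) = -22 - 12*(-267) = -22 + 3204 = 3182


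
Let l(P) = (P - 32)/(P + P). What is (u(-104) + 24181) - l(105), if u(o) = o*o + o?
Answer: 7327457/210 ≈ 34893.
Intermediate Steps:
l(P) = (-32 + P)/(2*P) (l(P) = (-32 + P)/((2*P)) = (-32 + P)*(1/(2*P)) = (-32 + P)/(2*P))
u(o) = o + o² (u(o) = o² + o = o + o²)
(u(-104) + 24181) - l(105) = (-104*(1 - 104) + 24181) - (-32 + 105)/(2*105) = (-104*(-103) + 24181) - 73/(2*105) = (10712 + 24181) - 1*73/210 = 34893 - 73/210 = 7327457/210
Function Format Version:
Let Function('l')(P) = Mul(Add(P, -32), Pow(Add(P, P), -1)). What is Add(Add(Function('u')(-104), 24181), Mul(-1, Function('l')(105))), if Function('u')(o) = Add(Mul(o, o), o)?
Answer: Rational(7327457, 210) ≈ 34893.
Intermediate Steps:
Function('l')(P) = Mul(Rational(1, 2), Pow(P, -1), Add(-32, P)) (Function('l')(P) = Mul(Add(-32, P), Pow(Mul(2, P), -1)) = Mul(Add(-32, P), Mul(Rational(1, 2), Pow(P, -1))) = Mul(Rational(1, 2), Pow(P, -1), Add(-32, P)))
Function('u')(o) = Add(o, Pow(o, 2)) (Function('u')(o) = Add(Pow(o, 2), o) = Add(o, Pow(o, 2)))
Add(Add(Function('u')(-104), 24181), Mul(-1, Function('l')(105))) = Add(Add(Mul(-104, Add(1, -104)), 24181), Mul(-1, Mul(Rational(1, 2), Pow(105, -1), Add(-32, 105)))) = Add(Add(Mul(-104, -103), 24181), Mul(-1, Mul(Rational(1, 2), Rational(1, 105), 73))) = Add(Add(10712, 24181), Mul(-1, Rational(73, 210))) = Add(34893, Rational(-73, 210)) = Rational(7327457, 210)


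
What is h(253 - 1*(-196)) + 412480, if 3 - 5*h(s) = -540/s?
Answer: 926019487/2245 ≈ 4.1248e+5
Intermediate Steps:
h(s) = ⅗ + 108/s (h(s) = ⅗ - (-108)/s = ⅗ + 108/s)
h(253 - 1*(-196)) + 412480 = (⅗ + 108/(253 - 1*(-196))) + 412480 = (⅗ + 108/(253 + 196)) + 412480 = (⅗ + 108/449) + 412480 = 1887/2245 + 412480 = 926019487/2245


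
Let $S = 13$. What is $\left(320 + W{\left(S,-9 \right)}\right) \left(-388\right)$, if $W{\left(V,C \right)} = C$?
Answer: $-120668$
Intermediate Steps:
$\left(320 + W{\left(S,-9 \right)}\right) \left(-388\right) = \left(320 - 9\right) \left(-388\right) = 311 \left(-388\right) = -120668$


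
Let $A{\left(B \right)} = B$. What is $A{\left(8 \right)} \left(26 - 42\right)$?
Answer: $-128$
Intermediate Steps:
$A{\left(8 \right)} \left(26 - 42\right) = 8 \left(26 - 42\right) = 8 \left(-16\right) = -128$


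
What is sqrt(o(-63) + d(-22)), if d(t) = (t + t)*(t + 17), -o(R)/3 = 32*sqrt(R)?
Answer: 2*sqrt(55 - 72*I*sqrt(7)) ≈ 22.507 - 16.928*I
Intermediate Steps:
o(R) = -96*sqrt(R)
d(t) = 2*t*(17 + t) (d(t) = (2*t)*(17 + t) = 2*t*(17 + t))
sqrt(o(-63) + d(-22)) = sqrt(-288*I*sqrt(7) + 2*(-22)*(17 - 22)) = sqrt(-288*I*sqrt(7) + 2*(-22)*(-5)) = sqrt(-288*I*sqrt(7) + 220) = sqrt(220 - 288*I*sqrt(7))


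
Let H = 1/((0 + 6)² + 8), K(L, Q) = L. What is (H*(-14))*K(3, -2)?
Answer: -21/22 ≈ -0.95455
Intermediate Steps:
H = 1/44 (H = 1/(6² + 8) = 1/(36 + 8) = 1/44 ≈ 0.022727)
(H*(-14))*K(3, -2) = ((1/44)*(-14))*3 = -7/22*3 = -21/22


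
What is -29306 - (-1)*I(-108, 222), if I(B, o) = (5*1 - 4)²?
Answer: -29305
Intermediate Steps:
I(B, o) = 1 (I(B, o) = (5 - 4)² = 1² = 1)
-29306 - (-1)*I(-108, 222) = -29306 - (-1) = -29306 - 1*(-1) = -29306 + 1 = -29305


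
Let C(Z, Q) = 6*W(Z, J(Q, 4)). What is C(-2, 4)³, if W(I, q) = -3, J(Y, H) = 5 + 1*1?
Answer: -5832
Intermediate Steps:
J(Y, H) = 6 (J(Y, H) = 5 + 1 = 6)
C(Z, Q) = -18 (C(Z, Q) = 6*(-3) = -18)
C(-2, 4)³ = (-18)³ = -5832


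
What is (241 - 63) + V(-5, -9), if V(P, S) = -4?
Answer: 174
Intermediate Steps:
(241 - 63) + V(-5, -9) = (241 - 63) - 4 = 178 - 4 = 174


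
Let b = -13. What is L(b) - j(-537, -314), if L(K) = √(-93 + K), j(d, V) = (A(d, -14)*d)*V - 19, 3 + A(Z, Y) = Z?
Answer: 91053739 + I*√106 ≈ 9.1054e+7 + 10.296*I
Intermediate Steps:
A(Z, Y) = -3 + Z
j(d, V) = -19 + V*d*(-3 + d) (j(d, V) = ((-3 + d)*d)*V - 19 = (d*(-3 + d))*V - 19 = V*d*(-3 + d) - 19 = -19 + V*d*(-3 + d))
L(b) - j(-537, -314) = √(-93 - 13) - (-19 - 314*(-537)*(-3 - 537)) = √(-106) - (-19 - 314*(-537)*(-540)) = I*√106 - (-19 - 91053720) = I*√106 - 1*(-91053739) = I*√106 + 91053739 = 91053739 + I*√106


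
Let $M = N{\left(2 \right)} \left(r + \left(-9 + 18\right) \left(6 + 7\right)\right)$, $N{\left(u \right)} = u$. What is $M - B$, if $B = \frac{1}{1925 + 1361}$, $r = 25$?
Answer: $\frac{933223}{3286} \approx 284.0$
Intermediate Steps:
$B = \frac{1}{3286} \approx 0.00030432$
$M = 284$ ($M = 2 \left(25 + \left(-9 + 18\right) \left(6 + 7\right)\right) = 2 \left(25 + 9 \cdot 13\right) = 2 \left(25 + 117\right) = 2 \cdot 142 = 284$)
$M - B = 284 - \frac{1}{3286} = \frac{933223}{3286}$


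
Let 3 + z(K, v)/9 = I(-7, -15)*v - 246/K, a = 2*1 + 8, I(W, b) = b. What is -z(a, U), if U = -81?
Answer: -53433/5 ≈ -10687.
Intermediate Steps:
a = 10 (a = 2 + 8 = 10)
z(K, v) = -27 - 2214/K - 135*v (z(K, v) = -27 + 9*(-15*v - 246/K) = -27 + 9*(-246/K - 15*v) = -27 + (-2214/K - 135*v) = -27 - 2214/K - 135*v)
-z(a, U) = -(-27 - 2214/10 - 135*(-81)) = -(-27 - 2214*⅒ + 10935) = -(-27 - 1107/5 + 10935) = -1*53433/5 = -53433/5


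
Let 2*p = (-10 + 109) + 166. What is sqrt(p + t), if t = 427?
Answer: sqrt(2238)/2 ≈ 23.654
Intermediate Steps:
p = 265/2 (p = ((-10 + 109) + 166)/2 = (99 + 166)/2 = (1/2)*265 = 265/2 ≈ 132.50)
sqrt(p + t) = sqrt(265/2 + 427) = sqrt(1119/2) = sqrt(2238)/2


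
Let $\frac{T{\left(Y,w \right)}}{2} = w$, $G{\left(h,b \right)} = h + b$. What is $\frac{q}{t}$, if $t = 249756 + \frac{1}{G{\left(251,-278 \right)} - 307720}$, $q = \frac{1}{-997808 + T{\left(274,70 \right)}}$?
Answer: $- \frac{307747}{76682418340507308} \approx -4.0133 \cdot 10^{-12}$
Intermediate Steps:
$G{\left(h,b \right)} = b + h$
$T{\left(Y,w \right)} = 2 w$
$q = - \frac{1}{997668}$ ($q = \frac{1}{-997808 + 2 \cdot 70} = \frac{1}{-997808 + 140} = \frac{1}{-997668} = - \frac{1}{997668} \approx -1.0023 \cdot 10^{-6}$)
$t = \frac{76861659731}{307747}$ ($t = 249756 + \frac{1}{\left(-278 + 251\right) - 307720} = 249756 + \frac{1}{-27 - 307720} = 249756 + \frac{1}{-307747} = 249756 - \frac{1}{307747} = \frac{76861659731}{307747} \approx 2.4976 \cdot 10^{5}$)
$\frac{q}{t} = - \frac{1}{997668 \cdot \frac{76861659731}{307747}} = \left(- \frac{1}{997668}\right) \frac{307747}{76861659731} = - \frac{307747}{76682418340507308}$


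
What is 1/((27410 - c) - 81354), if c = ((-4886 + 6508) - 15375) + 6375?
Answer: -1/46566 ≈ -2.1475e-5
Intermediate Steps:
c = -7378 (c = (1622 - 15375) + 6375 = -13753 + 6375 = -7378)
1/((27410 - c) - 81354) = 1/((27410 - 1*(-7378)) - 81354) = 1/((27410 + 7378) - 81354) = 1/(34788 - 81354) = 1/(-46566) = -1/46566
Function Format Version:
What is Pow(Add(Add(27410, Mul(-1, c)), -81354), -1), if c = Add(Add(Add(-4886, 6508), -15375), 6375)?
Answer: Rational(-1, 46566) ≈ -2.1475e-5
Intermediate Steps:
c = -7378 (c = Add(Add(1622, -15375), 6375) = Add(-13753, 6375) = -7378)
Pow(Add(Add(27410, Mul(-1, c)), -81354), -1) = Pow(Add(Add(27410, Mul(-1, -7378)), -81354), -1) = Pow(Add(Add(27410, 7378), -81354), -1) = Pow(Add(34788, -81354), -1) = Pow(-46566, -1) = Rational(-1, 46566)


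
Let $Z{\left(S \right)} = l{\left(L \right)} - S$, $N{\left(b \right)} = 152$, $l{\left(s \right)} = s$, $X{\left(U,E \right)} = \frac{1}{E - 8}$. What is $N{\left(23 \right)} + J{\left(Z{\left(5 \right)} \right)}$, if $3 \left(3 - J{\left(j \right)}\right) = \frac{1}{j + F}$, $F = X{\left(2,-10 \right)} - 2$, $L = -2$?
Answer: $\frac{25271}{163} \approx 155.04$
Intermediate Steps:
$X{\left(U,E \right)} = \frac{1}{-8 + E}$
$Z{\left(S \right)} = -2 - S$
$F = - \frac{37}{18}$ ($F = \frac{1}{-8 - 10} - 2 = \frac{1}{-18} - 2 = - \frac{1}{18} - 2 = - \frac{37}{18} \approx -2.0556$)
$J{\left(j \right)} = 3 - \frac{1}{3 \left(- \frac{37}{18} + j\right)}$ ($J{\left(j \right)} = 3 - \frac{1}{3 \left(j - \frac{37}{18}\right)} = 3 - \frac{1}{3 \left(- \frac{37}{18} + j\right)}$)
$N{\left(23 \right)} + J{\left(Z{\left(5 \right)} \right)} = 152 + \frac{9 \left(-13 + 6 \left(-2 - 5\right)\right)}{-37 + 18 \left(-2 - 5\right)} = 152 + \frac{9 \left(-13 + 6 \left(-7\right)\right)}{-37 + 18 \left(-7\right)} = 152 + \frac{9 \left(-13 - 42\right)}{-37 - 126} = 152 + 9 \frac{1}{-163} \left(-55\right) = 152 + 9 \left(- \frac{1}{163}\right) \left(-55\right) = 152 + \frac{495}{163} = \frac{25271}{163}$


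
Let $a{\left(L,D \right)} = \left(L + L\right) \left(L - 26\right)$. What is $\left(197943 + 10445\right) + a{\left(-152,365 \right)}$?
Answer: $262500$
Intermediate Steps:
$a{\left(L,D \right)} = 2 L \left(-26 + L\right)$
$\left(197943 + 10445\right) + a{\left(-152,365 \right)} = \left(197943 + 10445\right) + 2 \left(-152\right) \left(-26 - 152\right) = 208388 + 2 \left(-152\right) \left(-178\right) = 208388 + 54112 = 262500$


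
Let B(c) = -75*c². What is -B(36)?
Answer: 97200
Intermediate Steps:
-B(36) = -(-75)*36² = -(-75)*1296 = -1*(-97200) = 97200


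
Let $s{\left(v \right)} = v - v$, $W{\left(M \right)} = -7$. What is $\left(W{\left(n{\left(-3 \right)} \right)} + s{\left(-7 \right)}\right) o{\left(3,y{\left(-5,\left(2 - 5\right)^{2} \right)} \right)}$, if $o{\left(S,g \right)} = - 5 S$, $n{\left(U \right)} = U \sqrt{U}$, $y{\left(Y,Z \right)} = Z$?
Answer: $105$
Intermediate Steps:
$n{\left(U \right)} = U^{\frac{3}{2}}$
$s{\left(v \right)} = 0$
$\left(W{\left(n{\left(-3 \right)} \right)} + s{\left(-7 \right)}\right) o{\left(3,y{\left(-5,\left(2 - 5\right)^{2} \right)} \right)} = \left(-7 + 0\right) \left(\left(-5\right) 3\right) = \left(-7\right) \left(-15\right) = 105$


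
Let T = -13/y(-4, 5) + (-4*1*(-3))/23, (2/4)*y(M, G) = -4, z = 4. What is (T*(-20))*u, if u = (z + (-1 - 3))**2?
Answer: 0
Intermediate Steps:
y(M, G) = -8 (y(M, G) = 2*(-4) = -8)
u = 0 (u = (4 + (-1 - 3))**2 = (4 - 4)**2 = 0**2 = 0)
T = 395/184 (T = -13/(-8) + (-4*1*(-3))/23 = -13*(-1/8) - 4*(-3)*(1/23) = 13/8 + 12*(1/23) = 13/8 + 12/23 = 395/184 ≈ 2.1467)
(T*(-20))*u = ((395/184)*(-20))*0 = -1975/46*0 = 0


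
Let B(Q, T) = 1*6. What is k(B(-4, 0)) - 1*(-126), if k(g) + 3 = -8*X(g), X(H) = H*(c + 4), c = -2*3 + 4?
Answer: 27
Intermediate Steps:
c = -2 (c = -6 + 4 = -2)
B(Q, T) = 6
X(H) = 2*H (X(H) = H*(-2 + 4) = H*2 = 2*H)
k(g) = -3 - 16*g
k(B(-4, 0)) - 1*(-126) = (-3 - 16*6) - 1*(-126) = (-3 - 96) + 126 = -99 + 126 = 27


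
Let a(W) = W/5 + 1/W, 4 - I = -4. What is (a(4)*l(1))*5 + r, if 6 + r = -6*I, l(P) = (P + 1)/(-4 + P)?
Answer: -115/2 ≈ -57.500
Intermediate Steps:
I = 8 (I = 4 - 1*(-4) = 4 + 4 = 8)
a(W) = 1/W + W/5 (a(W) = W*(⅕) + 1/W = W/5 + 1/W = 1/W + W/5)
l(P) = (1 + P)/(-4 + P)
r = -54 (r = -6 - 6*8 = -6 - 48 = -54)
(a(4)*l(1))*5 + r = ((1/4 + (⅕)*4)*((1 + 1)/(-4 + 1)))*5 - 54 = ((¼ + ⅘)*(2/(-3)))*5 - 54 = (21*(-⅓*2)/20)*5 - 54 = ((21/20)*(-⅔))*5 - 54 = -7/10*5 - 54 = -7/2 - 54 = -115/2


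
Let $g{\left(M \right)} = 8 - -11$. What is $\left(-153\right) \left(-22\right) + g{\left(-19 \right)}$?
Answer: $3385$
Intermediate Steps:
$g{\left(M \right)} = 19$ ($g{\left(M \right)} = 8 + 11 = 19$)
$\left(-153\right) \left(-22\right) + g{\left(-19 \right)} = \left(-153\right) \left(-22\right) + 19 = 3366 + 19 = 3385$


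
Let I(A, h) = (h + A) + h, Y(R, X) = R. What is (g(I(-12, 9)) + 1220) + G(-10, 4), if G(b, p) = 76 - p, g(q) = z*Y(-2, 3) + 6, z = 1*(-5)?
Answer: 1308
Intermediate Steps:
z = -5
I(A, h) = A + 2*h (I(A, h) = (A + h) + h = A + 2*h)
g(q) = 16 (g(q) = -5*(-2) + 6 = 10 + 6 = 16)
(g(I(-12, 9)) + 1220) + G(-10, 4) = (16 + 1220) + (76 - 1*4) = 1236 + (76 - 4) = 1236 + 72 = 1308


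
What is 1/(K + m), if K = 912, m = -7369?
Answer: -1/6457 ≈ -0.00015487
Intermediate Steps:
1/(K + m) = 1/(912 - 7369) = 1/(-6457) = -1/6457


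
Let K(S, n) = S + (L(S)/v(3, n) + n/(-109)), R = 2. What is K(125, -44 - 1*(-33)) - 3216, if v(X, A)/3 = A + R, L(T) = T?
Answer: -9110141/2943 ≈ -3095.5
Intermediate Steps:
v(X, A) = 6 + 3*A (v(X, A) = 3*(A + 2) = 3*(2 + A) = 6 + 3*A)
K(S, n) = S - n/109 + S/(6 + 3*n) (K(S, n) = S + (S/(6 + 3*n) + n/(-109)) = S + (S/(6 + 3*n) + n*(-1/109)) = S + (S/(6 + 3*n) - n/109) = S + (-n/109 + S/(6 + 3*n)) = S - n/109 + S/(6 + 3*n))
K(125, -44 - 1*(-33)) - 3216 = ((⅓)*125 + (2 + (-44 - 1*(-33)))*(-(-44 - 1*(-33)) + 109*125)/109)/(2 + (-44 - 1*(-33))) - 3216 = (125/3 + (2 + (-44 + 33))*(-(-44 + 33) + 13625)/109)/(2 + (-44 + 33)) - 3216 = (125/3 + (2 - 11)*(-1*(-11) + 13625)/109)/(2 - 11) - 3216 = (125/3 + (1/109)*(-9)*(11 + 13625))/(-9) - 3216 = -(125/3 + (1/109)*(-9)*13636)/9 - 3216 = -(125/3 - 122724/109)/9 - 3216 = -⅑*(-354547/327) - 3216 = 354547/2943 - 3216 = -9110141/2943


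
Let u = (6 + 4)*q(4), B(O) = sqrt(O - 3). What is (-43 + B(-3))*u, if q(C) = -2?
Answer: 860 - 20*I*sqrt(6) ≈ 860.0 - 48.99*I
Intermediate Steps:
B(O) = sqrt(-3 + O)
u = -20 (u = (6 + 4)*(-2) = 10*(-2) = -20)
(-43 + B(-3))*u = (-43 + sqrt(-3 - 3))*(-20) = (-43 + sqrt(-6))*(-20) = (-43 + I*sqrt(6))*(-20) = 860 - 20*I*sqrt(6)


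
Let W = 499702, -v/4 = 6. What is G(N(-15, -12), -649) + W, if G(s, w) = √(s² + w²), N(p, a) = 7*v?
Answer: 499702 + 5*√17977 ≈ 5.0037e+5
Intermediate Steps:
v = -24 (v = -4*6 = -24)
N(p, a) = -168 (N(p, a) = 7*(-24) = -168)
G(N(-15, -12), -649) + W = √((-168)² + (-649)²) + 499702 = √(28224 + 421201) + 499702 = √449425 + 499702 = 5*√17977 + 499702 = 499702 + 5*√17977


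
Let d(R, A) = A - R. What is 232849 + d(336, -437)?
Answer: 232076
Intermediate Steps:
232849 + d(336, -437) = 232849 + (-437 - 1*336) = 232849 + (-437 - 336) = 232849 - 773 = 232076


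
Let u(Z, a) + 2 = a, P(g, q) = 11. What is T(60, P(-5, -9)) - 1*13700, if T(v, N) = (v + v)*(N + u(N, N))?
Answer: -11300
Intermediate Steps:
u(Z, a) = -2 + a
T(v, N) = 2*v*(-2 + 2*N) (T(v, N) = (v + v)*(N + (-2 + N)) = (2*v)*(-2 + 2*N) = 2*v*(-2 + 2*N))
T(60, P(-5, -9)) - 1*13700 = 4*60*(-1 + 11) - 1*13700 = 4*60*10 - 13700 = 2400 - 13700 = -11300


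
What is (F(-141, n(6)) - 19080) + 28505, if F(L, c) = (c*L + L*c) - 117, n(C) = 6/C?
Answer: 9026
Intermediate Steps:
F(L, c) = -117 + 2*L*c (F(L, c) = (L*c + L*c) - 117 = 2*L*c - 117 = -117 + 2*L*c)
(F(-141, n(6)) - 19080) + 28505 = ((-117 + 2*(-141)*(6/6)) - 19080) + 28505 = ((-117 + 2*(-141)*(6*(1/6))) - 19080) + 28505 = ((-117 + 2*(-141)*1) - 19080) + 28505 = ((-117 - 282) - 19080) + 28505 = (-399 - 19080) + 28505 = -19479 + 28505 = 9026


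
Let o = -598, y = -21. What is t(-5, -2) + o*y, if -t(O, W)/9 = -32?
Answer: 12846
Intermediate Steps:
t(O, W) = 288 (t(O, W) = -9*(-32) = 288)
t(-5, -2) + o*y = 288 - 598*(-21) = 288 + 12558 = 12846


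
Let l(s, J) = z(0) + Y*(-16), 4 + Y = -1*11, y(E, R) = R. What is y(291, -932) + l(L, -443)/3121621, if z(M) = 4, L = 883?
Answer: -2909350528/3121621 ≈ -932.00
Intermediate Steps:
Y = -15 (Y = -4 - 1*11 = -4 - 11 = -15)
l(s, J) = 244 (l(s, J) = 4 - 15*(-16) = 4 + 240 = 244)
y(291, -932) + l(L, -443)/3121621 = -932 + 244/3121621 = -2909350528/3121621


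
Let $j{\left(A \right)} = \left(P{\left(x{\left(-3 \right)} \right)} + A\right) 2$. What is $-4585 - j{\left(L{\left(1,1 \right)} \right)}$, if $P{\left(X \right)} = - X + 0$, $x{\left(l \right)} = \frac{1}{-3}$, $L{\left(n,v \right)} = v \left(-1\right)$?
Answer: $- \frac{13751}{3} \approx -4583.7$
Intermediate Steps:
$L{\left(n,v \right)} = - v$
$x{\left(l \right)} = - \frac{1}{3}$
$P{\left(X \right)} = - X$
$j{\left(A \right)} = \frac{2}{3} + 2 A$ ($j{\left(A \right)} = \left(\left(-1\right) \left(- \frac{1}{3}\right) + A\right) 2 = \left(\frac{1}{3} + A\right) 2 = \frac{2}{3} + 2 A$)
$-4585 - j{\left(L{\left(1,1 \right)} \right)} = -4585 - \left(\frac{2}{3} + 2 \left(\left(-1\right) 1\right)\right) = -4585 - \left(\frac{2}{3} + 2 \left(-1\right)\right) = -4585 - \left(\frac{2}{3} - 2\right) = -4585 - - \frac{4}{3} = -4585 + \frac{4}{3} = - \frac{13751}{3}$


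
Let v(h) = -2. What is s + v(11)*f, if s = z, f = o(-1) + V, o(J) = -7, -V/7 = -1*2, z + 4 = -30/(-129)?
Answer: -764/43 ≈ -17.767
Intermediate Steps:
z = -162/43 (z = -4 - 30/(-129) = -4 - 30*(-1/129) = -4 + 10/43 = -162/43 ≈ -3.7674)
V = 14 (V = -(-7)*2 = -7*(-2) = 14)
f = 7 (f = -7 + 14 = 7)
s = -162/43 ≈ -3.7674
s + v(11)*f = -162/43 - 2*7 = -162/43 - 14 = -764/43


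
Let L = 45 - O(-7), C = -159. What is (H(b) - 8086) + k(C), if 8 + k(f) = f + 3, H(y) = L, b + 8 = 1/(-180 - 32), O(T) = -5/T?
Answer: -57440/7 ≈ -8205.7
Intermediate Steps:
b = -1697/212 (b = -8 + 1/(-180 - 32) = -8 + 1/(-212) = -8 - 1/212 = -1697/212 ≈ -8.0047)
L = 310/7 (L = 45 - (-5)/(-7) = 45 - (-5)*(-1)/7 = 45 - 1*5/7 = 45 - 5/7 = 310/7 ≈ 44.286)
H(y) = 310/7
k(f) = -5 + f (k(f) = -8 + (f + 3) = -8 + (3 + f) = -5 + f)
(H(b) - 8086) + k(C) = (310/7 - 8086) + (-5 - 159) = -56292/7 - 164 = -57440/7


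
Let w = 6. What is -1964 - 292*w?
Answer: -3716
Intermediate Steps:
-1964 - 292*w = -1964 - 292*6 = -1964 - 1752 = -3716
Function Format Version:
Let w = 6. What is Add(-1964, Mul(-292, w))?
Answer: -3716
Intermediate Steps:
Add(-1964, Mul(-292, w)) = Add(-1964, Mul(-292, 6)) = Add(-1964, -1752) = -3716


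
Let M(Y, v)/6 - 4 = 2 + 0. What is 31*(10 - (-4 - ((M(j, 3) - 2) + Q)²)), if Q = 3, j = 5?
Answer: 42873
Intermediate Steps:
M(Y, v) = 36 (M(Y, v) = 24 + 6*(2 + 0) = 24 + 6*2 = 24 + 12 = 36)
31*(10 - (-4 - ((M(j, 3) - 2) + Q)²)) = 31*(10 - (-4 - ((36 - 2) + 3)²)) = 31*(10 - (-4 - (34 + 3)²)) = 31*(10 - (-4 - 1*37²)) = 31*(10 - (-4 - 1*1369)) = 31*(10 - (-4 - 1369)) = 31*(10 - 1*(-1373)) = 31*(10 + 1373) = 31*1383 = 42873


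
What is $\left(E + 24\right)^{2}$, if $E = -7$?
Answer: $289$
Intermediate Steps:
$\left(E + 24\right)^{2} = \left(-7 + 24\right)^{2} = 17^{2} = 289$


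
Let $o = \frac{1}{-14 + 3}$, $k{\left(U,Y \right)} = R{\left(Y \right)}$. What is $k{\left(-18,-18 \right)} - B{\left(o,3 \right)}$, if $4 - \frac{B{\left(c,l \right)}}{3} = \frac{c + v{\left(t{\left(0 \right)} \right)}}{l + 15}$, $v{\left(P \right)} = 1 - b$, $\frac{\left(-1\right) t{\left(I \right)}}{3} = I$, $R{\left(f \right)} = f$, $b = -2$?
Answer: $- \frac{974}{33} \approx -29.515$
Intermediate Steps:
$t{\left(I \right)} = - 3 I$
$k{\left(U,Y \right)} = Y$
$o = - \frac{1}{11}$ ($o = \frac{1}{-11} = - \frac{1}{11} \approx -0.090909$)
$v{\left(P \right)} = 3$ ($v{\left(P \right)} = 1 - -2 = 1 + 2 = 3$)
$B{\left(c,l \right)} = 12 - \frac{3 \left(3 + c\right)}{15 + l}$ ($B{\left(c,l \right)} = 12 - 3 \frac{c + 3}{l + 15} = 12 - 3 \frac{3 + c}{15 + l} = 12 - \frac{3 \left(3 + c\right)}{15 + l}$)
$k{\left(-18,-18 \right)} - B{\left(o,3 \right)} = -18 - \frac{3 \left(57 - - \frac{1}{11} + 4 \cdot 3\right)}{15 + 3} = -18 - \frac{3 \left(57 + \frac{1}{11} + 12\right)}{18} = -18 - 3 \cdot \frac{1}{18} \cdot \frac{760}{11} = -18 - \frac{380}{33} = - \frac{974}{33}$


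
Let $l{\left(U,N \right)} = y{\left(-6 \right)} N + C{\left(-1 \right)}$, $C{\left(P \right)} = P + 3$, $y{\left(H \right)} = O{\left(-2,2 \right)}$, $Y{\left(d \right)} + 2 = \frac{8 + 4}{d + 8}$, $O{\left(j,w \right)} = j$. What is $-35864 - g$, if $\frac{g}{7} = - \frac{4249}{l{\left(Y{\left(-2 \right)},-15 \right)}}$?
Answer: $- \frac{1117905}{32} \approx -34935.0$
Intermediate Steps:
$Y{\left(d \right)} = -2 + \frac{12}{8 + d}$ ($Y{\left(d \right)} = -2 + \frac{8 + 4}{d + 8} = -2 + \frac{12}{8 + d}$)
$y{\left(H \right)} = -2$
$C{\left(P \right)} = 3 + P$
$l{\left(U,N \right)} = 2 - 2 N$ ($l{\left(U,N \right)} = - 2 N + \left(3 - 1\right) = - 2 N + 2 = 2 - 2 N$)
$g = - \frac{29743}{32}$ ($g = 7 \left(- \frac{4249}{2 - -30}\right) = 7 \left(- \frac{4249}{2 + 30}\right) = 7 \left(- \frac{4249}{32}\right) = - \frac{29743}{32} \approx -929.47$)
$-35864 - g = -35864 - - \frac{29743}{32} = -35864 + \frac{29743}{32} = - \frac{1117905}{32}$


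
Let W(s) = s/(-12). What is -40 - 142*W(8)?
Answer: 164/3 ≈ 54.667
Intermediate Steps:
W(s) = -s/12 (W(s) = s*(-1/12) = -s/12)
-40 - 142*W(8) = -40 - (-71)*8/6 = -40 - 142*(-2/3) = -40 + 284/3 = 164/3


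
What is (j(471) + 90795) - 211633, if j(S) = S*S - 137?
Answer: 100866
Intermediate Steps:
j(S) = -137 + S² (j(S) = S² - 137 = -137 + S²)
(j(471) + 90795) - 211633 = ((-137 + 471²) + 90795) - 211633 = ((-137 + 221841) + 90795) - 211633 = (221704 + 90795) - 211633 = 312499 - 211633 = 100866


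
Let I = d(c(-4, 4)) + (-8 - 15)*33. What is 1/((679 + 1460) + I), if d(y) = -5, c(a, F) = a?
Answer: 1/1375 ≈ 0.00072727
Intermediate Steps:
I = -764 (I = -5 + (-8 - 15)*33 = -5 - 23*33 = -5 - 759 = -764)
1/((679 + 1460) + I) = 1/((679 + 1460) - 764) = 1/(2139 - 764) = 1/1375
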